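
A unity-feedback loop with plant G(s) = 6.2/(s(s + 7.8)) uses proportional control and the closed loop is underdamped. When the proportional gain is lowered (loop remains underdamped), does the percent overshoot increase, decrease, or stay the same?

ζ = 7.8/(2√(6.2K_p)) rises as K_p falls; higher damping means less overshoot.

decrease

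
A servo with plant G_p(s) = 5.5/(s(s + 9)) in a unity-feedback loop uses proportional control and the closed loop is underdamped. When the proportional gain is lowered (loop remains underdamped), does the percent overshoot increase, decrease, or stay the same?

decrease

ζ = 9/(2√(5.5K_p)) rises as K_p falls; higher damping means less overshoot.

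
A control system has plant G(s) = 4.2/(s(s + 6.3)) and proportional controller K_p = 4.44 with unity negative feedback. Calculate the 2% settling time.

The closed-loop denominator s² + 6.3s + 18.65 gives ω_n = √18.65 = 4.318 and ζ = 6.3/(2ω_n) = 0.7294.
2% settling time T_s ≈ 4/(ζω_n) = 4/3.15 = 1.27 s.

T_s ≈ 1.27 s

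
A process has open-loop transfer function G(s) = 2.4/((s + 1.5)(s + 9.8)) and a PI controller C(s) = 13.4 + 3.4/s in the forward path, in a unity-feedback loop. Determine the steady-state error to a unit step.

0

The open loop C(s)G(s) has a pole at the origin (type 1), so the static position error constant is infinite and e_ss = 1/(1+∞) = 0.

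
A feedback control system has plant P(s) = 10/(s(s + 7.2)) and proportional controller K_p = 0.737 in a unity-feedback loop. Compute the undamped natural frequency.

The closed-loop denominator is s(s+7.2) + 0.737·10 = s² + 7.2s + 7.37.
Matching s² + 2ζω_n s + ω_n²: ω_n = √7.37 = 2.715 rad/s and 2ζω_n = 7.2, so ζ = 7.2/(2·2.715) = 1.33.

ω_n = 2.71 rad/s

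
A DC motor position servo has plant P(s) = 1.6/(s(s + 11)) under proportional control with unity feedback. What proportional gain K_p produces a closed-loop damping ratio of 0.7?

K_p = 38.6

Closed-loop characteristic equation: s² + 11s + K_p·1.6 = 0.
So ω_n = √(1.6K_p) and 2ζω_n = 11, giving ζ = 11/(2√(1.6K_p)).
Setting ζ = 0.7: √(1.6K_p) = 11/(2·0.7) = 7.857, so K_p = 61.73/1.6 = 38.6.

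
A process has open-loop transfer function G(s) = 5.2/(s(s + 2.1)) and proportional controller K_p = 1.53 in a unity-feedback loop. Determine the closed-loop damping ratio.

ζ = 0.372

With unity feedback the closed-loop characteristic equation is s² + 2.1s + 1.53·5.2 = s² + 2.1s + 7.956 = 0.
So ω_n² = 7.956 ⇒ ω_n = 2.821 rad/s, and ζ = 2.1/(2ω_n) = 0.372.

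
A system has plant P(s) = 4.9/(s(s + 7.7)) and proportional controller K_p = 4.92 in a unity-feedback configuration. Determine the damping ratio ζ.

ζ = 0.784

With unity feedback the closed-loop characteristic equation is s² + 7.7s + 4.92·4.9 = s² + 7.7s + 24.11 = 0.
So ω_n² = 24.11 ⇒ ω_n = 4.91 rad/s, and ζ = 7.7/(2ω_n) = 0.784.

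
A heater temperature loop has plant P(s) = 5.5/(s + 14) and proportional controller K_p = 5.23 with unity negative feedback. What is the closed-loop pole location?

Closed-loop transfer function: T(s) = K_p·P(s)/(1 + K_p·P(s)) = 28.77/(s + 14 + 28.77) = 28.77/(s + 42.77).
The closed-loop pole is at s = −42.77.

s = -42.77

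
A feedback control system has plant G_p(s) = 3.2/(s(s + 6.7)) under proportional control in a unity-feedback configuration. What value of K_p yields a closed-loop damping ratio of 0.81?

K_p = 5.35

Closed-loop characteristic equation: s² + 6.7s + K_p·3.2 = 0.
So ω_n = √(3.2K_p) and 2ζω_n = 6.7, giving ζ = 6.7/(2√(3.2K_p)).
Setting ζ = 0.81: √(3.2K_p) = 6.7/(2·0.81) = 4.136, so K_p = 17.1/3.2 = 5.35.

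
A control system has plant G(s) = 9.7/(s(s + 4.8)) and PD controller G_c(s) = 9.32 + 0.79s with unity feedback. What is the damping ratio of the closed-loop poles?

ζ = 0.655

Forward path: (9.32 + 0.79s)·9.7/(s(s+4.8)). The closed-loop characteristic equation is s² + (4.8 + 9.7·0.79)s + 9.7·9.32 = 0.
That is s² + 12.46s + 90.4 = 0, so ω_n = 9.508 rad/s and ζ = 12.46/(2·9.508) = 0.6554.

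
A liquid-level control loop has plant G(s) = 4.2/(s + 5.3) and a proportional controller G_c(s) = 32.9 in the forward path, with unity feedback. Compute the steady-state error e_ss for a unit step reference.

0.0369

The loop is type 0. Static position error constant K_pos = G_c(0)·G(0) = 32.9·0.7925 = 26.07.
Steady-state error to a unit step: e_ss = 1/(1+K_pos) = 1/27.07 = 0.0369.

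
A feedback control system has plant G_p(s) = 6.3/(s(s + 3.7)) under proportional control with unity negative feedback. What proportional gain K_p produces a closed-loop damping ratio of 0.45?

K_p = 2.68

Closed-loop characteristic equation: s² + 3.7s + K_p·6.3 = 0.
So ω_n = √(6.3K_p) and 2ζω_n = 3.7, giving ζ = 3.7/(2√(6.3K_p)).
Setting ζ = 0.45: √(6.3K_p) = 3.7/(2·0.45) = 4.111, so K_p = 16.9/6.3 = 2.68.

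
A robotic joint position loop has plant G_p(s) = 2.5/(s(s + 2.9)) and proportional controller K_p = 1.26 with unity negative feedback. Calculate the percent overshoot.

1.17%

Closed-loop characteristic equation: s² + 2.9s + 3.15 = 0, so ω_n = 1.775 rad/s and ζ = 2.9/(2·1.775) = 0.817.
%OS = 100·exp(−πζ/√(1−ζ²)) = 100·exp(−π·0.817/√0.3325) = 1.17%.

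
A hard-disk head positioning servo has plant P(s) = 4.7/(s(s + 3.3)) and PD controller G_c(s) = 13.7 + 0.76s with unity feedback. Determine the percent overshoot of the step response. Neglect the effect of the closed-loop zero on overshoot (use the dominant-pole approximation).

Forward path: (13.7 + 0.76s)·4.7/(s(s+3.3)). The closed-loop characteristic equation is s² + (3.3 + 4.7·0.76)s + 4.7·13.7 = 0.
That is s² + 6.872s + 64.39 = 0, so ω_n = 8.024 rad/s and ζ = 6.872/(2·8.024) = 0.4282.
%OS = 100·exp(−πζ/√(1−ζ²)) = 22.6%.

22.6%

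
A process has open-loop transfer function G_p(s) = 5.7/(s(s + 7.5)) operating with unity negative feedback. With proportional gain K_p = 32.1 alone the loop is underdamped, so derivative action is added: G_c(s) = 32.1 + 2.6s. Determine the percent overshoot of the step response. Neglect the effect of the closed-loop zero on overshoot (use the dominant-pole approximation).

Forward path: (32.1 + 2.6s)·5.7/(s(s+7.5)). The closed-loop characteristic equation is s² + (7.5 + 5.7·2.6)s + 5.7·32.1 = 0.
That is s² + 22.32s + 183 = 0, so ω_n = 13.53 rad/s and ζ = 22.32/(2·13.53) = 0.825.
%OS = 100·exp(−πζ/√(1−ζ²)) = 1.02%.

1.02%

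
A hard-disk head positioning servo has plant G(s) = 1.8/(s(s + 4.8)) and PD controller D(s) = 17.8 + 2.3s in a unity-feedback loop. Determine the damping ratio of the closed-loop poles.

ζ = 0.79

Forward path: (17.8 + 2.3s)·1.8/(s(s+4.8)). The closed-loop characteristic equation is s² + (4.8 + 1.8·2.3)s + 1.8·17.8 = 0.
That is s² + 8.94s + 32.04 = 0, so ω_n = 5.66 rad/s and ζ = 8.94/(2·5.66) = 0.7897.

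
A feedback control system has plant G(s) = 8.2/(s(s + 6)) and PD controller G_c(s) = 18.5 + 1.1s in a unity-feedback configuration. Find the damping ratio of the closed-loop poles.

ζ = 0.61

Forward path: (18.5 + 1.1s)·8.2/(s(s+6)). The closed-loop characteristic equation is s² + (6 + 8.2·1.1)s + 8.2·18.5 = 0.
That is s² + 15.02s + 151.7 = 0, so ω_n = 12.32 rad/s and ζ = 15.02/(2·12.32) = 0.6097.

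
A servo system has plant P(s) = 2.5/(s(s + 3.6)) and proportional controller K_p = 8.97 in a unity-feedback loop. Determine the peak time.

From 1 + K_pP(s) = 0: s² + 3.6s + 22.43 = 0 ⇒ ω_n = 4.736, ζ = 0.3801.
Damped frequency ω_d = ω_n√(1−ζ²) = 4.38 rad/s, so peak time T_p = π/ω_d = 0.717 s.

T_p = 0.717 s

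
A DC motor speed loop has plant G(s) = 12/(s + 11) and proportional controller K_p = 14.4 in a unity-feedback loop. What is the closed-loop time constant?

Closed-loop transfer function: T(s) = K_p·G(s)/(1 + K_p·G(s)) = 172.8/(s + 11 + 172.8) = 172.8/(s + 183.8).
Time constant τ = 1/183.8 = 0.00544 s.

τ = 0.00544 s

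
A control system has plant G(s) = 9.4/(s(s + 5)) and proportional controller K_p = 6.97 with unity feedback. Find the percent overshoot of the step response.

From 1 + K_pG(s) = 0: s² + 5s + 65.52 = 0 ⇒ ω_n = 8.094, ζ = 0.3089.
%OS = 100·exp(−πζ/√(1−ζ²)) = 100·exp(−π·0.3089/√0.9046) = 36.1%.

36.1%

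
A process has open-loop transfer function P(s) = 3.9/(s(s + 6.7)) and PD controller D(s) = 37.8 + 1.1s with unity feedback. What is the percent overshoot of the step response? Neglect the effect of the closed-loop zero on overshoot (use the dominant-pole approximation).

20.3%

Forward path: (37.8 + 1.1s)·3.9/(s(s+6.7)). The closed-loop characteristic equation is s² + (6.7 + 3.9·1.1)s + 3.9·37.8 = 0.
That is s² + 10.99s + 147.4 = 0, so ω_n = 12.14 rad/s and ζ = 10.99/(2·12.14) = 0.4526.
%OS = 100·exp(−πζ/√(1−ζ²)) = 20.3%.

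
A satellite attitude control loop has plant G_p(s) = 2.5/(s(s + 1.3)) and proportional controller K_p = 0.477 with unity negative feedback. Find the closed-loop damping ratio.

The closed-loop denominator is s(s+1.3) + 0.477·2.5 = s² + 1.3s + 1.192.
So ω_n² = 1.192 ⇒ ω_n = 1.092 rad/s, and ζ = 1.3/(2ω_n) = 0.595.

ζ = 0.595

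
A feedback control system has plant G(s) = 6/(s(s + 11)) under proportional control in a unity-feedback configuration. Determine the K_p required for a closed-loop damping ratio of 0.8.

Closed-loop characteristic equation: s² + 11s + K_p·6 = 0.
So ω_n = √(6K_p) and 2ζω_n = 11, giving ζ = 11/(2√(6K_p)).
Setting ζ = 0.8: √(6K_p) = 11/(2·0.8) = 6.875, so K_p = 47.27/6 = 7.88.

K_p = 7.88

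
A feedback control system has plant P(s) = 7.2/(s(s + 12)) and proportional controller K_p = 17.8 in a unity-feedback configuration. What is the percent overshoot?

14%

The closed-loop denominator s² + 12s + 128.2 gives ω_n = √128.2 = 11.32 and ζ = 12/(2ω_n) = 0.53.
%OS = 100·exp(−πζ/√(1−ζ²)) = 100·exp(−π·0.53/√0.7191) = 14%.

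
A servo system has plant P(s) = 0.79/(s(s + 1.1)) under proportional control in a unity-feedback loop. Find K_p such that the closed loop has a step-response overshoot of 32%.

From %OS = 100·exp(−πζ/√(1−ζ²)) = 32%, ζ = −ln(0.32)/√(π²+ln²(0.32)) = 0.341.
Characteristic equation s² + 1.1s + 0.79K_p = 0 gives ζ = 1.1/(2√(0.79K_p)).
Setting ζ = 0.341: √(0.79K_p) = 1.1/(2·0.341) = 1.613, so K_p = 2.602/0.79 = 3.29.

K_p = 3.29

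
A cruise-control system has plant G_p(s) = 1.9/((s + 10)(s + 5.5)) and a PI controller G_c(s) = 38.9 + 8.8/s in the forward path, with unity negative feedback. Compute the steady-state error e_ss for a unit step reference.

The open loop G_c(s)G_p(s) has a pole at the origin (type 1), so the static position error constant is infinite and e_ss = 1/(1+∞) = 0.

0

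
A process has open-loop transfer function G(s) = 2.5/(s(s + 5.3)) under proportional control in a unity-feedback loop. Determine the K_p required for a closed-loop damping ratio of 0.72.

K_p = 5.42

Closed-loop characteristic equation: s² + 5.3s + K_p·2.5 = 0.
So ω_n = √(2.5K_p) and 2ζω_n = 5.3, giving ζ = 5.3/(2√(2.5K_p)).
Setting ζ = 0.72: √(2.5K_p) = 5.3/(2·0.72) = 3.681, so K_p = 13.55/2.5 = 5.42.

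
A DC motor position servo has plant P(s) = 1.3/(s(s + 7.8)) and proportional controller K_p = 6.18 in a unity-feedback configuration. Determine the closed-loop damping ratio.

ζ = 1.38

The closed-loop denominator is s(s+7.8) + 6.18·1.3 = s² + 7.8s + 8.034.
Matching s² + 2ζω_n s + ω_n²: ω_n = √8.034 = 2.834 rad/s and 2ζω_n = 7.8, so ζ = 7.8/(2·2.834) = 1.38.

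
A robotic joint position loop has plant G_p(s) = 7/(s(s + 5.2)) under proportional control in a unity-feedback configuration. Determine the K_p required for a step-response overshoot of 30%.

From %OS = 100·exp(−πζ/√(1−ζ²)) = 30%, ζ = −ln(0.3)/√(π²+ln²(0.3)) = 0.3579.
Characteristic equation s² + 5.2s + 7K_p = 0 gives ζ = 5.2/(2√(7K_p)).
Setting ζ = 0.3579: √(7K_p) = 5.2/(2·0.3579) = 7.265, so K_p = 52.79/7 = 7.54.

K_p = 7.54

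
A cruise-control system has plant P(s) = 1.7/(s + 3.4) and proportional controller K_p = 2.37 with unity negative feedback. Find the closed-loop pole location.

Closed-loop transfer function: T(s) = K_p·P(s)/(1 + K_p·P(s)) = 4.029/(s + 3.4 + 4.029) = 4.029/(s + 7.429).
The closed-loop pole is at s = −7.429.

s = -7.429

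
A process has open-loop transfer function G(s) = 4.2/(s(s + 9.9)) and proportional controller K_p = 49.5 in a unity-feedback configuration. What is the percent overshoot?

31.7%

From 1 + K_pG(s) = 0: s² + 9.9s + 207.9 = 0 ⇒ ω_n = 14.42, ζ = 0.3433.
%OS = 100·exp(−πζ/√(1−ζ²)) = 100·exp(−π·0.3433/√0.8821) = 31.7%.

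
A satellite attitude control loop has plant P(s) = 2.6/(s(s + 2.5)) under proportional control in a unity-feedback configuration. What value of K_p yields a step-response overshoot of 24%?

K_p = 3.51

From %OS = 100·exp(−πζ/√(1−ζ²)) = 24%, ζ = −ln(0.24)/√(π²+ln²(0.24)) = 0.4136.
Characteristic equation s² + 2.5s + 2.6K_p = 0 gives ζ = 2.5/(2√(2.6K_p)).
Setting ζ = 0.4136: √(2.6K_p) = 2.5/(2·0.4136) = 3.022, so K_p = 9.134/2.6 = 3.51.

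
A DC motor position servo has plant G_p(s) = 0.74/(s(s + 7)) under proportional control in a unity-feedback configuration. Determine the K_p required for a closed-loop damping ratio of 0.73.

Closed-loop characteristic equation: s² + 7s + K_p·0.74 = 0.
So ω_n = √(0.74K_p) and 2ζω_n = 7, giving ζ = 7/(2√(0.74K_p)).
Setting ζ = 0.73: √(0.74K_p) = 7/(2·0.73) = 4.795, so K_p = 22.99/0.74 = 31.1.

K_p = 31.1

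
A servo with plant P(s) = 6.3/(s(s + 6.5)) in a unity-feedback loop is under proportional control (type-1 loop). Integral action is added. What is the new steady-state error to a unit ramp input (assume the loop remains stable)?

The integrator raises the loop to type 2, so K_v → ∞ and e_ss to a ramp is zero.

0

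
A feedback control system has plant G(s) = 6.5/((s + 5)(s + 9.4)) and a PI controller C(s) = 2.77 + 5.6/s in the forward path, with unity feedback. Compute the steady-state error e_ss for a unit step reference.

0

The open loop C(s)G(s) has a pole at the origin (type 1), so the static position error constant is infinite and e_ss = 1/(1+∞) = 0.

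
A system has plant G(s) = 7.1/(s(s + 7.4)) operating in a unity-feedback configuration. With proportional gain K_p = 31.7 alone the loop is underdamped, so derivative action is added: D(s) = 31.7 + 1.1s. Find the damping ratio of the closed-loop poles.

ζ = 0.507

Forward path: (31.7 + 1.1s)·7.1/(s(s+7.4)). The closed-loop characteristic equation is s² + (7.4 + 7.1·1.1)s + 7.1·31.7 = 0.
That is s² + 15.21s + 225.1 = 0, so ω_n = 15 rad/s and ζ = 15.21/(2·15) = 0.5069.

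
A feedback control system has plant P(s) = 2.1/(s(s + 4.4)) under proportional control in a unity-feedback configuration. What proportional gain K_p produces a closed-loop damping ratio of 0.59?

Closed-loop characteristic equation: s² + 4.4s + K_p·2.1 = 0.
So ω_n = √(2.1K_p) and 2ζω_n = 4.4, giving ζ = 4.4/(2√(2.1K_p)).
Setting ζ = 0.59: √(2.1K_p) = 4.4/(2·0.59) = 3.729, so K_p = 13.9/2.1 = 6.62.

K_p = 6.62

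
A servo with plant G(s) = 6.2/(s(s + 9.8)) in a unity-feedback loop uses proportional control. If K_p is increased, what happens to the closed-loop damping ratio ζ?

decrease

ζ = 9.8/(2√(6.2K_p)); increasing K_p raises the denominator, so ζ falls.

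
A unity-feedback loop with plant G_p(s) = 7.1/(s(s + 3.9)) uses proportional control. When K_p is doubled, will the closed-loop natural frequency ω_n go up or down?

increase

ω_n = √(7.1·K_p), which grows with K_p.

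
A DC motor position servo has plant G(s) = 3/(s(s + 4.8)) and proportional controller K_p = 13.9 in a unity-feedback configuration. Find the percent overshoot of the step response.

Closed-loop characteristic equation: s² + 4.8s + 41.7 = 0, so ω_n = 6.458 rad/s and ζ = 4.8/(2·6.458) = 0.3717.
%OS = 100·exp(−πζ/√(1−ζ²)) = 100·exp(−π·0.3717/√0.8619) = 28.4%.

28.4%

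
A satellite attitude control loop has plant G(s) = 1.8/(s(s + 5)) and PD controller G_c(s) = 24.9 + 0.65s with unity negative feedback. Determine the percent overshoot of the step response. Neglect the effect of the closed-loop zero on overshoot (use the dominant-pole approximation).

19.6%

Forward path: (24.9 + 0.65s)·1.8/(s(s+5)). The closed-loop characteristic equation is s² + (5 + 1.8·0.65)s + 1.8·24.9 = 0.
That is s² + 6.17s + 44.82 = 0, so ω_n = 6.695 rad/s and ζ = 6.17/(2·6.695) = 0.4608.
%OS = 100·exp(−πζ/√(1−ζ²)) = 19.6%.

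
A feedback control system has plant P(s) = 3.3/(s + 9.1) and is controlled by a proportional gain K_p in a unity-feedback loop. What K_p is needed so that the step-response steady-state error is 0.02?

K_p = 135

Steady-state error for a unit step on this type-0 loop is 1/(1 + K_p·P(0)).
P(0) = 0.3626. Require 1/(1 + K_p·0.3626) = 0.02, so 1 + 0.3626·K_p = 50.
K_p = (50 − 1)/0.3626 = 135.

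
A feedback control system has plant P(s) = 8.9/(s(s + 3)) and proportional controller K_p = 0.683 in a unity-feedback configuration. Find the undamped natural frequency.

The closed-loop denominator is s(s+3) + 0.683·8.9 = s² + 3s + 6.079.
So ω_n² = 6.079 ⇒ ω_n = 2.466 rad/s, and ζ = 3/(2ω_n) = 0.608.

ω_n = 2.47 rad/s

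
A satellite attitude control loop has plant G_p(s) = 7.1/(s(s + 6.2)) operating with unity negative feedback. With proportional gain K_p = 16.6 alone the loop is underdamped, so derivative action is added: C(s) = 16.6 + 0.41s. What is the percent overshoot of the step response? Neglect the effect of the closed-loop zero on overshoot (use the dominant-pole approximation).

Forward path: (16.6 + 0.41s)·7.1/(s(s+6.2)). The closed-loop characteristic equation is s² + (6.2 + 7.1·0.41)s + 7.1·16.6 = 0.
That is s² + 9.111s + 117.9 = 0, so ω_n = 10.86 rad/s and ζ = 9.111/(2·10.86) = 0.4196.
%OS = 100·exp(−πζ/√(1−ζ²)) = 23.4%.

23.4%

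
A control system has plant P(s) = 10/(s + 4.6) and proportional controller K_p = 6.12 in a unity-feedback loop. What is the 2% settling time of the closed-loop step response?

Closed-loop transfer function: T(s) = K_p·P(s)/(1 + K_p·P(s)) = 61.2/(s + 4.6 + 61.2) = 61.2/(s + 65.8).
Time constant τ = 1/65.8 = 0.0152 s, so the 2% settling time is about 4τ = 0.0608 s.

T_s ≈ 0.0608 s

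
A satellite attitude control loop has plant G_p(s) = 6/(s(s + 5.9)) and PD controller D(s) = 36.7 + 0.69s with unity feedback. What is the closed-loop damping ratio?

ζ = 0.338

Forward path: (36.7 + 0.69s)·6/(s(s+5.9)). The closed-loop characteristic equation is s² + (5.9 + 6·0.69)s + 6·36.7 = 0.
That is s² + 10.04s + 220.2 = 0, so ω_n = 14.84 rad/s and ζ = 10.04/(2·14.84) = 0.3383.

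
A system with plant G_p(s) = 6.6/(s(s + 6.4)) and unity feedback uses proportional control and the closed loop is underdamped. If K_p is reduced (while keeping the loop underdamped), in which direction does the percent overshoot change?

ζ = 6.4/(2√(6.6K_p)) rises as K_p falls; higher damping means less overshoot.

decrease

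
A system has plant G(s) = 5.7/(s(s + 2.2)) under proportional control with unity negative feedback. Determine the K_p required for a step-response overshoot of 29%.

From %OS = 100·exp(−πζ/√(1−ζ²)) = 29%, ζ = −ln(0.29)/√(π²+ln²(0.29)) = 0.3666.
Characteristic equation s² + 2.2s + 5.7K_p = 0 gives ζ = 2.2/(2√(5.7K_p)).
Setting ζ = 0.3666: √(5.7K_p) = 2.2/(2·0.3666) = 3.001, so K_p = 9.003/5.7 = 1.58.

K_p = 1.58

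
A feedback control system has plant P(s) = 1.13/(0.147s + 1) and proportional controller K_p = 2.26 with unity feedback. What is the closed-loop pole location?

Closed loop: T(s) = K_p·P/(1+K_p·P) = 2.554/(0.147s + 1 + 2.554), with pole at s = −(1 + 2.554)/0.147 = −24.18.

s = -24.18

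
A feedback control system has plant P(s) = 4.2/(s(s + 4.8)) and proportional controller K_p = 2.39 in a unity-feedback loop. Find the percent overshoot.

The closed-loop denominator s² + 4.8s + 10.04 gives ω_n = √10.04 = 3.168 and ζ = 4.8/(2ω_n) = 0.7575.
%OS = 100·exp(−πζ/√(1−ζ²)) = 100·exp(−π·0.7575/√0.4262) = 2.61%.

2.61%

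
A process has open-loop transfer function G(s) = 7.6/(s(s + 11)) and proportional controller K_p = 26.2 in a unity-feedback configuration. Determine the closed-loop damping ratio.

With unity feedback the closed-loop characteristic equation is s² + 11s + 26.2·7.6 = s² + 11s + 199.1 = 0.
Matching s² + 2ζω_n s + ω_n²: ω_n = √199.1 = 14.11 rad/s and 2ζω_n = 11, so ζ = 11/(2·14.11) = 0.39.

ζ = 0.39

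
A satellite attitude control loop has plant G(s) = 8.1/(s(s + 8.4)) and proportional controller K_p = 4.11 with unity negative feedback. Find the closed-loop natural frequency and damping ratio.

ω_n = 5.77 rad/s, ζ = 0.728

1 + K_p·G(s) = 0 gives s² + 8.4s + 33.29 = 0.
Matching s² + 2ζω_n s + ω_n²: ω_n = √33.29 = 5.77 rad/s and 2ζω_n = 8.4, so ζ = 8.4/(2·5.77) = 0.728.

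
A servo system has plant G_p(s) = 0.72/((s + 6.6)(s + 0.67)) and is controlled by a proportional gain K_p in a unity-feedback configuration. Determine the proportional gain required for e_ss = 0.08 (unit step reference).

K_p = 70.6

For a type-0 loop with proportional control, e_ss = 1/(1 + K_p·G_p(0)).
G_p(0) = 0.1628. Require 1/(1 + K_p·0.1628) = 0.08, so 1 + 0.1628·K_p = 12.5.
K_p = (12.5 − 1)/0.1628 = 70.6.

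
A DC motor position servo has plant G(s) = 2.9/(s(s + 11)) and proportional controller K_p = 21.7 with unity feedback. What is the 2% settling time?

T_s ≈ 0.727 s

The closed-loop denominator s² + 11s + 62.93 gives ω_n = √62.93 = 7.933 and ζ = 11/(2ω_n) = 0.6933.
2% settling time T_s ≈ 4/(ζω_n) = 4/5.5 = 0.727 s.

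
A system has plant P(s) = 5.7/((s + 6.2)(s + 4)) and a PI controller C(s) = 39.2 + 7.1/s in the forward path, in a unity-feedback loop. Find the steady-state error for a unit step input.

The open loop C(s)P(s) has a pole at the origin (type 1), so the static position error constant is infinite and e_ss = 1/(1+∞) = 0.

0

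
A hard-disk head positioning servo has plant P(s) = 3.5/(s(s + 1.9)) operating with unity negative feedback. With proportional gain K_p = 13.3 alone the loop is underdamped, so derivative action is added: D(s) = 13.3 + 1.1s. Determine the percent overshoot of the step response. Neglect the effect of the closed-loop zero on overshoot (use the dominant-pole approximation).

Forward path: (13.3 + 1.1s)·3.5/(s(s+1.9)). The closed-loop characteristic equation is s² + (1.9 + 3.5·1.1)s + 3.5·13.3 = 0.
That is s² + 5.75s + 46.55 = 0, so ω_n = 6.823 rad/s and ζ = 5.75/(2·6.823) = 0.4214.
%OS = 100·exp(−πζ/√(1−ζ²)) = 23.2%.

23.2%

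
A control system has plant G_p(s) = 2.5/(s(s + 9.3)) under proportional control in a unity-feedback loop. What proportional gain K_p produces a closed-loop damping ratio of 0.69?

K_p = 18.2

Closed-loop characteristic equation: s² + 9.3s + K_p·2.5 = 0.
So ω_n = √(2.5K_p) and 2ζω_n = 9.3, giving ζ = 9.3/(2√(2.5K_p)).
Setting ζ = 0.69: √(2.5K_p) = 9.3/(2·0.69) = 6.739, so K_p = 45.42/2.5 = 18.2.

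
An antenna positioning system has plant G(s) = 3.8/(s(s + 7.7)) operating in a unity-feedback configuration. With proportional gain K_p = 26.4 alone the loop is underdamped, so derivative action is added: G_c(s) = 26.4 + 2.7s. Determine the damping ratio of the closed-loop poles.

Forward path: (26.4 + 2.7s)·3.8/(s(s+7.7)). The closed-loop characteristic equation is s² + (7.7 + 3.8·2.7)s + 3.8·26.4 = 0.
That is s² + 17.96s + 100.3 = 0, so ω_n = 10.02 rad/s and ζ = 17.96/(2·10.02) = 0.8966.

ζ = 0.897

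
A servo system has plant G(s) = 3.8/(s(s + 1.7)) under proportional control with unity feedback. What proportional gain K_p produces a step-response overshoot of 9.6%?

K_p = 0.532

From %OS = 100·exp(−πζ/√(1−ζ²)) = 9.6%, ζ = −ln(0.096)/√(π²+ln²(0.096)) = 0.5979.
Characteristic equation s² + 1.7s + 3.8K_p = 0 gives ζ = 1.7/(2√(3.8K_p)).
Setting ζ = 0.5979: √(3.8K_p) = 1.7/(2·0.5979) = 1.422, so K_p = 2.021/3.8 = 0.532.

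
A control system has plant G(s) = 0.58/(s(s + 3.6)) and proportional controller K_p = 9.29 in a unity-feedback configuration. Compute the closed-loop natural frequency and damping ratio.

ω_n = 2.32 rad/s, ζ = 0.775

1 + K_p·G(s) = 0 gives s² + 3.6s + 5.388 = 0.
So ω_n² = 5.388 ⇒ ω_n = 2.321 rad/s, and ζ = 3.6/(2ω_n) = 0.775.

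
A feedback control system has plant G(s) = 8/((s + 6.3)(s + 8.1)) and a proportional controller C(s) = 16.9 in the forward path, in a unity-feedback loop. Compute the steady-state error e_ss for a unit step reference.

The loop is type 0. Static position error constant K_pos = C(0)·G(0) = 16.9·0.1568 = 2.649.
Steady-state error to a unit step: e_ss = 1/(1+K_pos) = 1/3.649 = 0.274.

0.274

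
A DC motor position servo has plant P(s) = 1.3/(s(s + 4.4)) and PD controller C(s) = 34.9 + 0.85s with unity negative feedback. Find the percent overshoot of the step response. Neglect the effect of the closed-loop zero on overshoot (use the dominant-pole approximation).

24.5%

Forward path: (34.9 + 0.85s)·1.3/(s(s+4.4)). The closed-loop characteristic equation is s² + (4.4 + 1.3·0.85)s + 1.3·34.9 = 0.
That is s² + 5.505s + 45.37 = 0, so ω_n = 6.736 rad/s and ζ = 5.505/(2·6.736) = 0.4086.
%OS = 100·exp(−πζ/√(1−ζ²)) = 24.5%.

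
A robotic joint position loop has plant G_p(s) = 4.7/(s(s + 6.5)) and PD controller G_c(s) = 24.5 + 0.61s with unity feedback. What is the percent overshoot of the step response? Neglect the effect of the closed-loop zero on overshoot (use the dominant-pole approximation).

21.8%

Forward path: (24.5 + 0.61s)·4.7/(s(s+6.5)). The closed-loop characteristic equation is s² + (6.5 + 4.7·0.61)s + 4.7·24.5 = 0.
That is s² + 9.367s + 115.2 = 0, so ω_n = 10.73 rad/s and ζ = 9.367/(2·10.73) = 0.4365.
%OS = 100·exp(−πζ/√(1−ζ²)) = 21.8%.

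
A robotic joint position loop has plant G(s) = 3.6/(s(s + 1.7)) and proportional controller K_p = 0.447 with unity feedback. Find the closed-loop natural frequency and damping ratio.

1 + K_p·G(s) = 0 gives s² + 1.7s + 1.609 = 0.
Matching s² + 2ζω_n s + ω_n²: ω_n = √1.609 = 1.269 rad/s and 2ζω_n = 1.7, so ζ = 1.7/(2·1.269) = 0.67.

ω_n = 1.27 rad/s, ζ = 0.67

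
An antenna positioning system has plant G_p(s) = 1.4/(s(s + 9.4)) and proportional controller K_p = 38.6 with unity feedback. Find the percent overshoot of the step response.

The closed-loop denominator s² + 9.4s + 54.04 gives ω_n = √54.04 = 7.351 and ζ = 9.4/(2ω_n) = 0.6394.
%OS = 100·exp(−πζ/√(1−ζ²)) = 100·exp(−π·0.6394/√0.5912) = 7.34%.

7.34%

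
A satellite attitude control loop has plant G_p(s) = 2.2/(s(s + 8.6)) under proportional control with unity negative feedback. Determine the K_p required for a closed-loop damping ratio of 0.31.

K_p = 87.5

Closed-loop characteristic equation: s² + 8.6s + K_p·2.2 = 0.
So ω_n = √(2.2K_p) and 2ζω_n = 8.6, giving ζ = 8.6/(2√(2.2K_p)).
Setting ζ = 0.31: √(2.2K_p) = 8.6/(2·0.31) = 13.87, so K_p = 192.4/2.2 = 87.5.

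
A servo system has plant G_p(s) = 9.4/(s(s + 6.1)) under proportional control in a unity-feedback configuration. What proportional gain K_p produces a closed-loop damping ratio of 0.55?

K_p = 3.27

Closed-loop characteristic equation: s² + 6.1s + K_p·9.4 = 0.
So ω_n = √(9.4K_p) and 2ζω_n = 6.1, giving ζ = 6.1/(2√(9.4K_p)).
Setting ζ = 0.55: √(9.4K_p) = 6.1/(2·0.55) = 5.545, so K_p = 30.75/9.4 = 3.27.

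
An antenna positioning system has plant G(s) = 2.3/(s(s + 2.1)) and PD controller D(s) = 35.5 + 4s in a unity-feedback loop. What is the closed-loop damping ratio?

ζ = 0.625

Forward path: (35.5 + 4s)·2.3/(s(s+2.1)). The closed-loop characteristic equation is s² + (2.1 + 2.3·4)s + 2.3·35.5 = 0.
That is s² + 11.3s + 81.65 = 0, so ω_n = 9.036 rad/s and ζ = 11.3/(2·9.036) = 0.6253.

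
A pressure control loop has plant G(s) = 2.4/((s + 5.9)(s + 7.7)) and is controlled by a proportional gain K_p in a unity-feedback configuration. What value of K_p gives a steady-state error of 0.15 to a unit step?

K_p = 107

For a type-0 loop with proportional control, e_ss = 1/(1 + K_p·G(0)).
G(0) = 0.05283. Require 1/(1 + K_p·0.05283) = 0.15, so 1 + 0.05283·K_p = 6.667.
K_p = (6.667 − 1)/0.05283 = 107.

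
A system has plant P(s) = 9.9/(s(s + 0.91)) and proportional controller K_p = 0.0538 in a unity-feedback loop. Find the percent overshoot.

Closed-loop characteristic equation: s² + 0.91s + 0.5326 = 0, so ω_n = 0.7298 rad/s and ζ = 0.91/(2·0.7298) = 0.6235.
%OS = 100·exp(−πζ/√(1−ζ²)) = 100·exp(−π·0.6235/√0.6113) = 8.17%.

8.17%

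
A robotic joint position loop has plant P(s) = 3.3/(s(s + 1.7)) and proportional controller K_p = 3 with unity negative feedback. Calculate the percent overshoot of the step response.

Closed-loop characteristic equation: s² + 1.7s + 9.9 = 0, so ω_n = 3.146 rad/s and ζ = 1.7/(2·3.146) = 0.2701.
%OS = 100·exp(−πζ/√(1−ζ²)) = 100·exp(−π·0.2701/√0.927) = 41.4%.

41.4%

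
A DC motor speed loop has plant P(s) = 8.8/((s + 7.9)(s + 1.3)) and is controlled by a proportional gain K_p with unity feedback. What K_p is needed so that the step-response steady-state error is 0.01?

K_p = 116

For a type-0 loop with proportional control, e_ss = 1/(1 + K_p·P(0)).
P(0) = 0.8569. Require 1/(1 + K_p·0.8569) = 0.01, so 1 + 0.8569·K_p = 100.
K_p = (100 − 1)/0.8569 = 116.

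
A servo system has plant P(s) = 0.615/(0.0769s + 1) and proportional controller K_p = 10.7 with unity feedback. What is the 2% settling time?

Closed loop: T(s) = K_p·P/(1+K_p·P) = 6.58/(0.0769s + 1 + 6.58), with pole at s = −(1 + 6.58)/0.0769 = −98.58.
τ = 1/98.58 = 0.01014 s, so 2% settling time ≈ 4τ = 0.0406 s.

T_s ≈ 0.0406 s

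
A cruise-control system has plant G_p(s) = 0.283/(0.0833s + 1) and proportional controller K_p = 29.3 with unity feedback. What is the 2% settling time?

Closed loop: T(s) = K_p·G_p/(1+K_p·G_p) = 8.292/(0.0833s + 1 + 8.292), with pole at s = −(1 + 8.292)/0.0833 = −111.5.
τ = 1/111.5 = 0.008965 s, so 2% settling time ≈ 4τ = 0.0359 s.

T_s ≈ 0.0359 s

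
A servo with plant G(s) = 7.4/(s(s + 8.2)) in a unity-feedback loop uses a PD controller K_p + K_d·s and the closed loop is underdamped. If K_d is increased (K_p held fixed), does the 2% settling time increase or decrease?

decrease

Characteristic equation s² + (8.2 + 7.4K_d)s + 7.4K_p = 0: raising K_d increases ζω_n = (8.2+7.4K_d)/2 while the loop stays underdamped, so T_s ≈ 4/(ζω_n) decreases.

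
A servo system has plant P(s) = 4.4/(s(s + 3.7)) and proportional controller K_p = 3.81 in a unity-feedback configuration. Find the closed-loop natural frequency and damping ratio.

ω_n = 4.09 rad/s, ζ = 0.452

With unity feedback the closed-loop characteristic equation is s² + 3.7s + 3.81·4.4 = s² + 3.7s + 16.76 = 0.
Matching s² + 2ζω_n s + ω_n²: ω_n = √16.76 = 4.094 rad/s and 2ζω_n = 3.7, so ζ = 3.7/(2·4.094) = 0.452.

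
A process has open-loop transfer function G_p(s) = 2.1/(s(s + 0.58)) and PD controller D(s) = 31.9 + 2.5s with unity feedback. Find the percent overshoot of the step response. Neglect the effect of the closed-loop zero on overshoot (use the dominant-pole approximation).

Forward path: (31.9 + 2.5s)·2.1/(s(s+0.58)). The closed-loop characteristic equation is s² + (0.58 + 2.1·2.5)s + 2.1·31.9 = 0.
That is s² + 5.83s + 66.99 = 0, so ω_n = 8.185 rad/s and ζ = 5.83/(2·8.185) = 0.3562.
%OS = 100·exp(−πζ/√(1−ζ²)) = 30.2%.

30.2%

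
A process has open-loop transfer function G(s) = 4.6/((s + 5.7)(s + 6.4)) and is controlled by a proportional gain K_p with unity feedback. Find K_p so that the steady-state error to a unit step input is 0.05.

K_p = 151

The loop is type 0, so e_ss(step) = 1/(1 + K_pos) with K_pos = K_p·G(0).
G(0) = 0.1261. Require 1/(1 + K_p·0.1261) = 0.05, so 1 + 0.1261·K_p = 20.
K_p = (20 − 1)/0.1261 = 151.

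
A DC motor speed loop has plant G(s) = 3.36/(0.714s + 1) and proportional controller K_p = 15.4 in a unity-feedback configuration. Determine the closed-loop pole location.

Closed loop: T(s) = K_p·G/(1+K_p·G) = 51.74/(0.714s + 1 + 51.74), with pole at s = −(1 + 51.74)/0.714 = −73.87.

s = -73.87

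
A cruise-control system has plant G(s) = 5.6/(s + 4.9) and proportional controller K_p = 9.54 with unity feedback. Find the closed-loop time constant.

Closed-loop transfer function: T(s) = K_p·G(s)/(1 + K_p·G(s)) = 53.42/(s + 4.9 + 53.42) = 53.42/(s + 58.32).
Time constant τ = 1/58.32 = 0.0171 s.

τ = 0.0171 s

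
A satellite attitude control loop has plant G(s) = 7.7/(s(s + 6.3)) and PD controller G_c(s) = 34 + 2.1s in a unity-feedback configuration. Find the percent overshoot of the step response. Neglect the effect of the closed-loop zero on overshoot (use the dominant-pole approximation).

Forward path: (34 + 2.1s)·7.7/(s(s+6.3)). The closed-loop characteristic equation is s² + (6.3 + 7.7·2.1)s + 7.7·34 = 0.
That is s² + 22.47s + 261.8 = 0, so ω_n = 16.18 rad/s and ζ = 22.47/(2·16.18) = 0.6944.
%OS = 100·exp(−πζ/√(1−ζ²)) = 4.83%.

4.83%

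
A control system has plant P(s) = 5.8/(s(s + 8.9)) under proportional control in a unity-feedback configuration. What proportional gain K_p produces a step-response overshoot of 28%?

From %OS = 100·exp(−πζ/√(1−ζ²)) = 28%, ζ = −ln(0.28)/√(π²+ln²(0.28)) = 0.3755.
Characteristic equation s² + 8.9s + 5.8K_p = 0 gives ζ = 8.9/(2√(5.8K_p)).
Setting ζ = 0.3755: √(5.8K_p) = 8.9/(2·0.3755) = 11.85, so K_p = 140.4/5.8 = 24.2.

K_p = 24.2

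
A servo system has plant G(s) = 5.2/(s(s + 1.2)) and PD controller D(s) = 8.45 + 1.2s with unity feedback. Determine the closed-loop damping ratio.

ζ = 0.561

Forward path: (8.45 + 1.2s)·5.2/(s(s+1.2)). The closed-loop characteristic equation is s² + (1.2 + 5.2·1.2)s + 5.2·8.45 = 0.
That is s² + 7.44s + 43.94 = 0, so ω_n = 6.629 rad/s and ζ = 7.44/(2·6.629) = 0.5612.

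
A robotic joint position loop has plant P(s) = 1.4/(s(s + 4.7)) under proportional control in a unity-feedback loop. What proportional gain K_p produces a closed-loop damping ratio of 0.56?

Closed-loop characteristic equation: s² + 4.7s + K_p·1.4 = 0.
So ω_n = √(1.4K_p) and 2ζω_n = 4.7, giving ζ = 4.7/(2√(1.4K_p)).
Setting ζ = 0.56: √(1.4K_p) = 4.7/(2·0.56) = 4.196, so K_p = 17.61/1.4 = 12.6.

K_p = 12.6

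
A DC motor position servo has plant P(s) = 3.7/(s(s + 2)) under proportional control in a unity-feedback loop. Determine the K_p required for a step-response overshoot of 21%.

K_p = 1.37

From %OS = 100·exp(−πζ/√(1−ζ²)) = 21%, ζ = −ln(0.21)/√(π²+ln²(0.21)) = 0.4449.
Characteristic equation s² + 2s + 3.7K_p = 0 gives ζ = 2/(2√(3.7K_p)).
Setting ζ = 0.4449: √(3.7K_p) = 2/(2·0.4449) = 2.248, so K_p = 5.052/3.7 = 1.37.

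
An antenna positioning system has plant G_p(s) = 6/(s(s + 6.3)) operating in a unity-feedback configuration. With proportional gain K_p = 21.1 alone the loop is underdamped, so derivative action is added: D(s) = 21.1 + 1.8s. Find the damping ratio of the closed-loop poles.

ζ = 0.76

Forward path: (21.1 + 1.8s)·6/(s(s+6.3)). The closed-loop characteristic equation is s² + (6.3 + 6·1.8)s + 6·21.1 = 0.
That is s² + 17.1s + 126.6 = 0, so ω_n = 11.25 rad/s and ζ = 17.1/(2·11.25) = 0.7599.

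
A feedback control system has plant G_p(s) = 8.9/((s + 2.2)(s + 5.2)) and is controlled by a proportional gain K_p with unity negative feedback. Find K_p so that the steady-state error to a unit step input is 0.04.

K_p = 30.8

Steady-state error for a unit step on this type-0 loop is 1/(1 + K_p·G_p(0)).
G_p(0) = 0.778. Require 1/(1 + K_p·0.778) = 0.04, so 1 + 0.778·K_p = 25.
K_p = (25 − 1)/0.778 = 30.8.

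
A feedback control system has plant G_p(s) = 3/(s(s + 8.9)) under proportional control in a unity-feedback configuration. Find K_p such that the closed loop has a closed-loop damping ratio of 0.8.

K_p = 10.3

Closed-loop characteristic equation: s² + 8.9s + K_p·3 = 0.
So ω_n = √(3K_p) and 2ζω_n = 8.9, giving ζ = 8.9/(2√(3K_p)).
Setting ζ = 0.8: √(3K_p) = 8.9/(2·0.8) = 5.562, so K_p = 30.94/3 = 10.3.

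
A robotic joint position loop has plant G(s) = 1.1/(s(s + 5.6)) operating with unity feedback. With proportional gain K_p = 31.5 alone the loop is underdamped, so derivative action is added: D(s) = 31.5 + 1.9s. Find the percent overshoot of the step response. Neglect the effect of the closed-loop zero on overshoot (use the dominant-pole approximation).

Forward path: (31.5 + 1.9s)·1.1/(s(s+5.6)). The closed-loop characteristic equation is s² + (5.6 + 1.1·1.9)s + 1.1·31.5 = 0.
That is s² + 7.69s + 34.65 = 0, so ω_n = 5.886 rad/s and ζ = 7.69/(2·5.886) = 0.6532.
%OS = 100·exp(−πζ/√(1−ζ²)) = 6.65%.

6.65%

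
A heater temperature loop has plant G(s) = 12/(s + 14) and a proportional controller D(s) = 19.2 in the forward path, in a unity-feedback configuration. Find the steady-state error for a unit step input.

0.0573

The loop is type 0. Static position error constant K_pos = D(0)·G(0) = 19.2·0.8571 = 16.46.
Steady-state error to a unit step: e_ss = 1/(1+K_pos) = 1/17.46 = 0.0573.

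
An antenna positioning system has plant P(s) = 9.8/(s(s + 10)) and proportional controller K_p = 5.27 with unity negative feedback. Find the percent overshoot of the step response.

The closed-loop denominator s² + 10s + 51.65 gives ω_n = √51.65 = 7.187 and ζ = 10/(2ω_n) = 0.6957.
%OS = 100·exp(−πζ/√(1−ζ²)) = 100·exp(−π·0.6957/√0.5159) = 4.77%.

4.77%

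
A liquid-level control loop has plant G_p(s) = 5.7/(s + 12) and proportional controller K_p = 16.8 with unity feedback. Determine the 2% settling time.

T_s ≈ 0.0371 s

Closed-loop transfer function: T(s) = K_p·G_p(s)/(1 + K_p·G_p(s)) = 95.76/(s + 12 + 95.76) = 95.76/(s + 107.8).
Time constant τ = 1/107.8 = 0.00928 s, so the 2% settling time is about 4τ = 0.0371 s.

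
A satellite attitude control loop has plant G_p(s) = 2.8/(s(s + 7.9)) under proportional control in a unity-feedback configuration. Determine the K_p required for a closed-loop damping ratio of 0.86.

Closed-loop characteristic equation: s² + 7.9s + K_p·2.8 = 0.
So ω_n = √(2.8K_p) and 2ζω_n = 7.9, giving ζ = 7.9/(2√(2.8K_p)).
Setting ζ = 0.86: √(2.8K_p) = 7.9/(2·0.86) = 4.593, so K_p = 21.1/2.8 = 7.53.

K_p = 7.53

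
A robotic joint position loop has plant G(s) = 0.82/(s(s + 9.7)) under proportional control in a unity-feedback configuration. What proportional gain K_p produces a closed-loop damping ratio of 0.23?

K_p = 542

Closed-loop characteristic equation: s² + 9.7s + K_p·0.82 = 0.
So ω_n = √(0.82K_p) and 2ζω_n = 9.7, giving ζ = 9.7/(2√(0.82K_p)).
Setting ζ = 0.23: √(0.82K_p) = 9.7/(2·0.23) = 21.09, so K_p = 444.7/0.82 = 542.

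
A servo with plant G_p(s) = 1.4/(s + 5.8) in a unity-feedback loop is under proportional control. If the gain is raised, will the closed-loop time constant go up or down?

The closed-loop bandwidth 5.8+K_p·1.4 grows with K_p, so τ shrinks.

decrease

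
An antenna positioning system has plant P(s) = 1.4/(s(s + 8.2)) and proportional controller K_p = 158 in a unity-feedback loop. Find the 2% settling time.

T_s ≈ 0.976 s

Closed-loop characteristic equation: s² + 8.2s + 221.2 = 0, so ω_n = 14.87 rad/s and ζ = 8.2/(2·14.87) = 0.2757.
2% settling time T_s ≈ 4/(ζω_n) = 4/4.1 = 0.976 s.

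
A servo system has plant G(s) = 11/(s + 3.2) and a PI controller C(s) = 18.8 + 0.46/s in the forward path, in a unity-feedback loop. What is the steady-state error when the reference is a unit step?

The open loop C(s)G(s) has a pole at the origin (type 1), so the static position error constant is infinite and e_ss = 1/(1+∞) = 0.

0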